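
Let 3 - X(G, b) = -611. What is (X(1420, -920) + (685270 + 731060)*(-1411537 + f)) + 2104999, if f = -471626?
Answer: -2667178146177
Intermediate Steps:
X(G, b) = 614 (X(G, b) = 3 - 1*(-611) = 3 + 611 = 614)
(X(1420, -920) + (685270 + 731060)*(-1411537 + f)) + 2104999 = (614 + (685270 + 731060)*(-1411537 - 471626)) + 2104999 = (614 + 1416330*(-1883163)) + 2104999 = (614 - 2667180251790) + 2104999 = -2667180251176 + 2104999 = -2667178146177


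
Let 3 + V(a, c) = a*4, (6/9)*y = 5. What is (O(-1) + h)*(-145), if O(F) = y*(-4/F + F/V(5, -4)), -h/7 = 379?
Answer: 12933565/34 ≈ 3.8040e+5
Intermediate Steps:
h = -2653 (h = -7*379 = -2653)
y = 15/2 (y = (3/2)*5 = 15/2 ≈ 7.5000)
V(a, c) = -3 + 4*a (V(a, c) = -3 + a*4 = -3 + 4*a)
O(F) = -30/F + 15*F/34 (O(F) = 15*(-4/F + F/(-3 + 4*5))/2 = 15*(-4/F + F/(-3 + 20))/2 = 15*(-4/F + F/17)/2 = -30/F + 15*F/34)
(O(-1) + h)*(-145) = ((-30/(-1) + (15/34)*(-1)) - 2653)*(-145) = ((-30*(-1) - 15/34) - 2653)*(-145) = ((30 - 15/34) - 2653)*(-145) = (1005/34 - 2653)*(-145) = -89197/34*(-145) = 12933565/34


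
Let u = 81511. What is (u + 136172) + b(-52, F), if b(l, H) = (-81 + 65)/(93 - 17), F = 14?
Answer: 4135973/19 ≈ 2.1768e+5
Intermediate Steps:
b(l, H) = -4/19 (b(l, H) = -16/76 = -16*1/76 = -4/19)
(u + 136172) + b(-52, F) = (81511 + 136172) - 4/19 = 217683 - 4/19 = 4135973/19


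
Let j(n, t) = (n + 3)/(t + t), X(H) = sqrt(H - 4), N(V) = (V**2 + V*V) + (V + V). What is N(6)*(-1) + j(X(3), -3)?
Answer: -169/2 - I/6 ≈ -84.5 - 0.16667*I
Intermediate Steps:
N(V) = 2*V + 2*V**2 (N(V) = (V**2 + V**2) + 2*V = 2*V**2 + 2*V = 2*V + 2*V**2)
X(H) = sqrt(-4 + H)
j(n, t) = (3 + n)/(2*t) (j(n, t) = (3 + n)/((2*t)) = (3 + n)*(1/(2*t)) = (3 + n)/(2*t))
N(6)*(-1) + j(X(3), -3) = (2*6*(1 + 6))*(-1) + (1/2)*(3 + sqrt(-4 + 3))/(-3) = (2*6*7)*(-1) + (1/2)*(-1/3)*(3 + sqrt(-1)) = 84*(-1) + (1/2)*(-1/3)*(3 + I) = -84 + (-1/2 - I/6) = -169/2 - I/6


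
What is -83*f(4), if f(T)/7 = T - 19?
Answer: 8715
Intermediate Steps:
f(T) = -133 + 7*T (f(T) = 7*(T - 19) = 7*(-19 + T) = -133 + 7*T)
-83*f(4) = -83*(-133 + 7*4) = -83*(-133 + 28) = -83*(-105) = 8715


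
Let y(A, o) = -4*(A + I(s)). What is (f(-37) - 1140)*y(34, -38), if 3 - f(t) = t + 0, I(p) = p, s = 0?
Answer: 149600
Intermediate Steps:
y(A, o) = -4*A (y(A, o) = -4*(A + 0) = -4*A)
f(t) = 3 - t (f(t) = 3 - (t + 0) = 3 - t)
(f(-37) - 1140)*y(34, -38) = ((3 - 1*(-37)) - 1140)*(-4*34) = ((3 + 37) - 1140)*(-136) = (40 - 1140)*(-136) = -1100*(-136) = 149600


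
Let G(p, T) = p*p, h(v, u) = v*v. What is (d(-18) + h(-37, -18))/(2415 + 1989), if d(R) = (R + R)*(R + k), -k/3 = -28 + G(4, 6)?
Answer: 721/4404 ≈ 0.16371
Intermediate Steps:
h(v, u) = v²
G(p, T) = p²
k = 36 (k = -3*(-28 + 4²) = -3*(-28 + 16) = -3*(-12) = 36)
d(R) = 2*R*(36 + R) (d(R) = (R + R)*(R + 36) = (2*R)*(36 + R) = 2*R*(36 + R))
(d(-18) + h(-37, -18))/(2415 + 1989) = (2*(-18)*(36 - 18) + (-37)²)/(2415 + 1989) = (2*(-18)*18 + 1369)/4404 = (-648 + 1369)*(1/4404) = 721*(1/4404) = 721/4404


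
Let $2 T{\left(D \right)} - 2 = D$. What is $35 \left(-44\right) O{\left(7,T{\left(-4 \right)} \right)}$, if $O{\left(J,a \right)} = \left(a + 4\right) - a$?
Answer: $-6160$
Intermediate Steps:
$T{\left(D \right)} = 1 + \frac{D}{2}$
$O{\left(J,a \right)} = 4$ ($O{\left(J,a \right)} = \left(4 + a\right) - a = 4$)
$35 \left(-44\right) O{\left(7,T{\left(-4 \right)} \right)} = 35 \left(-44\right) 4 = \left(-1540\right) 4 = -6160$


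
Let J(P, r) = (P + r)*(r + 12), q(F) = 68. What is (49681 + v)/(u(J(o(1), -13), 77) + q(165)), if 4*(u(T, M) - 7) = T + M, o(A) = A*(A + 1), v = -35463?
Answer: 14218/97 ≈ 146.58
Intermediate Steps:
o(A) = A*(1 + A)
J(P, r) = (12 + r)*(P + r) (J(P, r) = (P + r)*(12 + r) = (12 + r)*(P + r))
u(T, M) = 7 + M/4 + T/4 (u(T, M) = 7 + (T + M)/4 = 7 + (M + T)/4 = 7 + (M/4 + T/4) = 7 + M/4 + T/4)
(49681 + v)/(u(J(o(1), -13), 77) + q(165)) = (49681 - 35463)/((7 + (¼)*77 + ((-13)² + 12*(1*(1 + 1)) + 12*(-13) + (1*(1 + 1))*(-13))/4) + 68) = 14218/((7 + 77/4 + (169 + 12*(1*2) - 156 + (1*2)*(-13))/4) + 68) = 14218/((7 + 77/4 + (169 + 12*2 - 156 + 2*(-13))/4) + 68) = 14218/((7 + 77/4 + (169 + 24 - 156 - 26)/4) + 68) = 14218/((7 + 77/4 + (¼)*11) + 68) = 14218/((7 + 77/4 + 11/4) + 68) = 14218/(29 + 68) = 14218/97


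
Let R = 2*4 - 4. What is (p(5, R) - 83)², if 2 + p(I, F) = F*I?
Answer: 4225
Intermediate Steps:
R = 4 (R = 8 - 4 = 4)
p(I, F) = -2 + F*I
(p(5, R) - 83)² = ((-2 + 4*5) - 83)² = ((-2 + 20) - 83)² = (18 - 83)² = (-65)² = 4225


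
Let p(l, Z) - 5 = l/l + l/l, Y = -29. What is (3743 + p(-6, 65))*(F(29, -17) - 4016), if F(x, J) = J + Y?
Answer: -15232500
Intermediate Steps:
p(l, Z) = 7 (p(l, Z) = 5 + (l/l + l/l) = 5 + (1 + 1) = 5 + 2 = 7)
F(x, J) = -29 + J (F(x, J) = J - 29 = -29 + J)
(3743 + p(-6, 65))*(F(29, -17) - 4016) = (3743 + 7)*((-29 - 17) - 4016) = 3750*(-46 - 4016) = 3750*(-4062) = -15232500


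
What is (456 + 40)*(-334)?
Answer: -165664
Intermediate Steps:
(456 + 40)*(-334) = 496*(-334) = -165664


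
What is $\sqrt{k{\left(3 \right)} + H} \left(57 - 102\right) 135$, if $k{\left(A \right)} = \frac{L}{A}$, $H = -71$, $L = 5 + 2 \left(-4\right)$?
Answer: $- 36450 i \sqrt{2} \approx - 51548.0 i$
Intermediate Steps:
$L = -3$ ($L = 5 - 8 = -3$)
$k{\left(A \right)} = - \frac{3}{A}$
$\sqrt{k{\left(3 \right)} + H} \left(57 - 102\right) 135 = \sqrt{- \frac{3}{3} - 71} \left(57 - 102\right) 135 = \sqrt{\left(-3\right) \frac{1}{3} - 71} \left(-45\right) 135 = \sqrt{-1 - 71} \left(-45\right) 135 = \sqrt{-72} \left(-45\right) 135 = 6 i \sqrt{2} \left(-45\right) 135 = - 270 i \sqrt{2} \cdot 135 = - 36450 i \sqrt{2}$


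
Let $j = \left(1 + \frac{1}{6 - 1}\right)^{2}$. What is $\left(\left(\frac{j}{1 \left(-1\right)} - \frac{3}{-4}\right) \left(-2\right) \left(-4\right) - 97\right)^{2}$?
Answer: $\frac{6568969}{625} \approx 10510.0$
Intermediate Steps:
$j = \frac{36}{25}$ ($j = \left(1 + \frac{1}{5}\right)^{2} = \left(\frac{6}{5}\right)^{2} = \frac{36}{25} \approx 1.44$)
$\left(\left(\frac{j}{1 \left(-1\right)} - \frac{3}{-4}\right) \left(-2\right) \left(-4\right) - 97\right)^{2} = \left(\left(\frac{36}{25 \cdot 1 \left(-1\right)} - \frac{3}{-4}\right) \left(-2\right) \left(-4\right) - 97\right)^{2} = \left(\left(\frac{36}{25 \left(-1\right)} - - \frac{3}{4}\right) \left(-2\right) \left(-4\right) - 97\right)^{2} = \left(\left(\frac{36}{25} \left(-1\right) + \frac{3}{4}\right) \left(-2\right) \left(-4\right) - 97\right)^{2} = \left(\left(- \frac{36}{25} + \frac{3}{4}\right) \left(-2\right) \left(-4\right) - 97\right)^{2} = \left(\left(- \frac{69}{100}\right) \left(-2\right) \left(-4\right) - 97\right)^{2} = \left(\frac{69}{50} \left(-4\right) - 97\right)^{2} = \left(- \frac{138}{25} - 97\right)^{2} = \left(- \frac{2563}{25}\right)^{2} = \frac{6568969}{625}$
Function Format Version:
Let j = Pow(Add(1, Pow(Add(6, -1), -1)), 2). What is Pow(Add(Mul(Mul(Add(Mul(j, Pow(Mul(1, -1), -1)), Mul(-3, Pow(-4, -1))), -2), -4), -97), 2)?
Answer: Rational(6568969, 625) ≈ 10510.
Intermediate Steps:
j = Rational(36, 25) (j = Pow(Add(1, Pow(5, -1)), 2) = Pow(Add(1, Rational(1, 5)), 2) = Pow(Rational(6, 5), 2) = Rational(36, 25) ≈ 1.4400)
Pow(Add(Mul(Mul(Add(Mul(j, Pow(Mul(1, -1), -1)), Mul(-3, Pow(-4, -1))), -2), -4), -97), 2) = Pow(Add(Mul(Mul(Add(Mul(Rational(36, 25), Pow(Mul(1, -1), -1)), Mul(-3, Pow(-4, -1))), -2), -4), -97), 2) = Pow(Add(Mul(Mul(Add(Mul(Rational(36, 25), Pow(-1, -1)), Mul(-3, Rational(-1, 4))), -2), -4), -97), 2) = Pow(Add(Mul(Mul(Add(Mul(Rational(36, 25), -1), Rational(3, 4)), -2), -4), -97), 2) = Pow(Add(Mul(Mul(Add(Rational(-36, 25), Rational(3, 4)), -2), -4), -97), 2) = Pow(Add(Mul(Mul(Rational(-69, 100), -2), -4), -97), 2) = Pow(Add(Mul(Rational(69, 50), -4), -97), 2) = Pow(Add(Rational(-138, 25), -97), 2) = Pow(Rational(-2563, 25), 2) = Rational(6568969, 625)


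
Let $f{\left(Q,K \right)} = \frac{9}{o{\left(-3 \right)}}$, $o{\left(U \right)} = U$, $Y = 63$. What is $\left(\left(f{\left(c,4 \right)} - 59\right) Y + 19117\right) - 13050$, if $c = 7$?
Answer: $2161$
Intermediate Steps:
$f{\left(Q,K \right)} = -3$ ($f{\left(Q,K \right)} = \frac{9}{-3} = 9 \left(- \frac{1}{3}\right) = -3$)
$\left(\left(f{\left(c,4 \right)} - 59\right) Y + 19117\right) - 13050 = \left(\left(-3 - 59\right) 63 + 19117\right) - 13050 = \left(\left(-62\right) 63 + 19117\right) - 13050 = \left(-3906 + 19117\right) - 13050 = 15211 - 13050 = 2161$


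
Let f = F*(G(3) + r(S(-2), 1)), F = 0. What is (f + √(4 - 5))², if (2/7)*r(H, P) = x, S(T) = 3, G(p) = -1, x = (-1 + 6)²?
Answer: -1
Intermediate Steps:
x = 25 (x = 5² = 25)
r(H, P) = 175/2 (r(H, P) = (7/2)*25 = 175/2)
f = 0 (f = 0*(-1 + 175/2) = 0*(173/2) = 0)
(f + √(4 - 5))² = (0 + √(4 - 5))² = (0 + √(-1))² = (0 + I)² = I² = -1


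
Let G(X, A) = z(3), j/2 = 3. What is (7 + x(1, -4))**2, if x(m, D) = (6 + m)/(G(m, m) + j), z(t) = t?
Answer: 4900/81 ≈ 60.494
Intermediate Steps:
j = 6 (j = 2*3 = 6)
G(X, A) = 3
x(m, D) = 2/3 + m/9 (x(m, D) = (6 + m)/(3 + 6) = (6 + m)/9 = (6 + m)*(1/9) = 2/3 + m/9)
(7 + x(1, -4))**2 = (7 + (2/3 + (1/9)*1))**2 = (7 + (2/3 + 1/9))**2 = (7 + 7/9)**2 = (70/9)**2 = 4900/81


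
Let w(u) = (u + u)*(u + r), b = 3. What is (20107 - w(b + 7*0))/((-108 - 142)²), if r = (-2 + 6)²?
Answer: 19993/62500 ≈ 0.31989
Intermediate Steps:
r = 16 (r = 4² = 16)
w(u) = 2*u*(16 + u) (w(u) = (u + u)*(u + 16) = (2*u)*(16 + u) = 2*u*(16 + u))
(20107 - w(b + 7*0))/((-108 - 142)²) = (20107 - 2*(3 + 7*0)*(16 + (3 + 7*0)))/((-108 - 142)²) = (20107 - 2*(3 + 0)*(16 + (3 + 0)))/((-250)²) = (20107 - 2*3*(16 + 3))/62500 = (20107 - 2*3*19)*(1/62500) = (20107 - 1*114)*(1/62500) = (20107 - 114)*(1/62500) = 19993*(1/62500) = 19993/62500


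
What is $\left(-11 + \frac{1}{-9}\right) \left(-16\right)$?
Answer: $\frac{1600}{9} \approx 177.78$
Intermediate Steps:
$\left(-11 + \frac{1}{-9}\right) \left(-16\right) = \left(-11 - \frac{1}{9}\right) \left(-16\right) = \left(- \frac{100}{9}\right) \left(-16\right) = \frac{1600}{9}$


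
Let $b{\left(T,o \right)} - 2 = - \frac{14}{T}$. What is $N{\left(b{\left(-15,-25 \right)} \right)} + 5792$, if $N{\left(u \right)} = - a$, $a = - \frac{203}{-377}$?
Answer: $\frac{75289}{13} \approx 5791.5$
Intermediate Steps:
$a = \frac{7}{13}$ ($a = \left(-203\right) \left(- \frac{1}{377}\right) = \frac{7}{13} \approx 0.53846$)
$b{\left(T,o \right)} = 2 - \frac{14}{T}$
$N{\left(u \right)} = - \frac{7}{13}$ ($N{\left(u \right)} = \left(-1\right) \frac{7}{13} = - \frac{7}{13}$)
$N{\left(b{\left(-15,-25 \right)} \right)} + 5792 = - \frac{7}{13} + 5792 = \frac{75289}{13}$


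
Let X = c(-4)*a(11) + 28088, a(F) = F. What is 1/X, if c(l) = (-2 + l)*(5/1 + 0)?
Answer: 1/27758 ≈ 3.6026e-5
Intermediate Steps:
c(l) = -10 + 5*l (c(l) = (-2 + l)*(5*1 + 0) = (-2 + l)*(5 + 0) = (-2 + l)*5 = -10 + 5*l)
X = 27758 (X = (-10 + 5*(-4))*11 + 28088 = (-10 - 20)*11 + 28088 = -30*11 + 28088 = -330 + 28088 = 27758)
1/X = 1/27758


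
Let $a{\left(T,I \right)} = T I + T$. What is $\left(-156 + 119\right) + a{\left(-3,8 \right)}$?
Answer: $-64$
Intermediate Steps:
$a{\left(T,I \right)} = T + I T$ ($a{\left(T,I \right)} = I T + T = T + I T$)
$\left(-156 + 119\right) + a{\left(-3,8 \right)} = \left(-156 + 119\right) - 3 \left(1 + 8\right) = -37 - 27 = -64$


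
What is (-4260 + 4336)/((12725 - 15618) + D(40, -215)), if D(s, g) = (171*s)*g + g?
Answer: -19/368427 ≈ -5.1571e-5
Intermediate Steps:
D(s, g) = g + 171*g*s (D(s, g) = 171*g*s + g = g + 171*g*s)
(-4260 + 4336)/((12725 - 15618) + D(40, -215)) = (-4260 + 4336)/((12725 - 15618) - 215*(1 + 171*40)) = 76/(-2893 - 215*(1 + 6840)) = 76/(-2893 - 215*6841) = 76/(-2893 - 1470815) = 76/(-1473708) = 76*(-1/1473708) = -19/368427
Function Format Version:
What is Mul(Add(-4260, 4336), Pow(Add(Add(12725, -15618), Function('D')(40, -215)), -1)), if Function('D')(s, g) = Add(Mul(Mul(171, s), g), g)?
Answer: Rational(-19, 368427) ≈ -5.1571e-5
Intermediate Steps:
Function('D')(s, g) = Add(g, Mul(171, g, s)) (Function('D')(s, g) = Add(Mul(171, g, s), g) = Add(g, Mul(171, g, s)))
Mul(Add(-4260, 4336), Pow(Add(Add(12725, -15618), Function('D')(40, -215)), -1)) = Mul(Add(-4260, 4336), Pow(Add(Add(12725, -15618), Mul(-215, Add(1, Mul(171, 40)))), -1)) = Mul(76, Pow(Add(-2893, Mul(-215, Add(1, 6840))), -1)) = Mul(76, Pow(Add(-2893, Mul(-215, 6841)), -1)) = Mul(76, Pow(Add(-2893, -1470815), -1)) = Mul(76, Pow(-1473708, -1)) = Mul(76, Rational(-1, 1473708)) = Rational(-19, 368427)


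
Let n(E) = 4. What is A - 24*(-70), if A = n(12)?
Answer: 1684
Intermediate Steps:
A = 4
A - 24*(-70) = 4 - 24*(-70) = 4 + 1680 = 1684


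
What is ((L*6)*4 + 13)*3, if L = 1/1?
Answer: 111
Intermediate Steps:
L = 1
((L*6)*4 + 13)*3 = ((1*6)*4 + 13)*3 = (6*4 + 13)*3 = (24 + 13)*3 = 37*3 = 111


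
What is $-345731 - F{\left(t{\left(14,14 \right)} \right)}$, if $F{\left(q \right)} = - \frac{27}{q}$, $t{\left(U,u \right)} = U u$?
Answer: $- \frac{67763249}{196} \approx -3.4573 \cdot 10^{5}$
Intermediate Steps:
$-345731 - F{\left(t{\left(14,14 \right)} \right)} = -345731 - - \frac{27}{14 \cdot 14} = -345731 - - \frac{27}{196} = -345731 + \frac{27}{196} = - \frac{67763249}{196}$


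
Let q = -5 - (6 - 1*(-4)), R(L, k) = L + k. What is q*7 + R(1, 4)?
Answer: -100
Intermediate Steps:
q = -15 (q = -5 - (6 + 4) = -5 - 1*10 = -5 - 10 = -15)
q*7 + R(1, 4) = -15*7 + (1 + 4) = -105 + 5 = -100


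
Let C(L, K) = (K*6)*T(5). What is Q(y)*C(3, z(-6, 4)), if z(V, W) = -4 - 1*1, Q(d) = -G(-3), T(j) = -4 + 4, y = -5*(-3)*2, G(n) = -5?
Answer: 0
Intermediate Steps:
y = 30 (y = 15*2 = 30)
T(j) = 0
Q(d) = 5 (Q(d) = -1*(-5) = 5)
z(V, W) = -5 (z(V, W) = -4 - 1 = -5)
C(L, K) = 0 (C(L, K) = (K*6)*0 = (6*K)*0 = 0)
Q(y)*C(3, z(-6, 4)) = 5*0 = 0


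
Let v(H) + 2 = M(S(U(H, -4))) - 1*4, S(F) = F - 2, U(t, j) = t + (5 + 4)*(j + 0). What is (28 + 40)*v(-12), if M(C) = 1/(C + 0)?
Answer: -10234/25 ≈ -409.36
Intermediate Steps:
U(t, j) = t + 9*j
S(F) = -2 + F
M(C) = 1/C
v(H) = -6 + 1/(-38 + H) (v(H) = -2 + (1/(-2 + (H + 9*(-4))) - 1*4) = -2 + (1/(-2 + (H - 36)) - 4) = -2 + (1/(-2 + (-36 + H)) - 4) = -2 + (1/(-38 + H) - 4) = -2 + (-4 + 1/(-38 + H)) = -6 + 1/(-38 + H))
(28 + 40)*v(-12) = (28 + 40)*((229 - 6*(-12))/(-38 - 12)) = 68*((229 + 72)/(-50)) = 68*(-1/50*301) = 68*(-301/50) = -10234/25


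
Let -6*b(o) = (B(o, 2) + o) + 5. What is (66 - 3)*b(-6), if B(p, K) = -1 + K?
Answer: 0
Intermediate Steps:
b(o) = -1 - o/6 (b(o) = -(((-1 + 2) + o) + 5)/6 = -((1 + o) + 5)/6 = -(6 + o)/6 = -1 - o/6)
(66 - 3)*b(-6) = (66 - 3)*(-1 - ⅙*(-6)) = 63*(-1 + 1) = 63*0 = 0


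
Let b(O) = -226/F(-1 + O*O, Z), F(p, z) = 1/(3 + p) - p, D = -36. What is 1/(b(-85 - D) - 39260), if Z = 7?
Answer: -5767199/226419689662 ≈ -2.5471e-5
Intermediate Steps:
b(O) = -226*(2 + O**2)/(4 - (-1 + O**2)**2 - 3*O**2) (b(O) = -226*(3 + (-1 + O*O))/(1 - (-1 + O*O)**2 - 3*(-1 + O*O)) = -226*(3 + (-1 + O**2))/(1 - (-1 + O**2)**2 - 3*(-1 + O**2)) = -226*(2 + O**2)/(1 - (-1 + O**2)**2 + (3 - 3*O**2)) = -226*(2 + O**2)/(4 - (-1 + O**2)**2 - 3*O**2))
1/(b(-85 - D) - 39260) = 1/(226*(2 + (-85 - 1*(-36))**2)/(-3 + (-85 - 1*(-36))**2 + (-85 - 1*(-36))**4) - 39260) = 1/(226*(2 + (-85 + 36)**2)/(-3 + (-85 + 36)**2 + (-85 + 36)**4) - 39260) = 1/(226*(2 + (-49)**2)/(-3 + (-49)**2 + (-49)**4) - 39260) = 1/(226*(2 + 2401)/(-3 + 2401 + 5764801) - 39260) = 1/(226*2403/5767199 - 39260) = 1/(226*(1/5767199)*2403 - 39260) = 1/(543078/5767199 - 39260) = 1/(-226419689662/5767199) = -5767199/226419689662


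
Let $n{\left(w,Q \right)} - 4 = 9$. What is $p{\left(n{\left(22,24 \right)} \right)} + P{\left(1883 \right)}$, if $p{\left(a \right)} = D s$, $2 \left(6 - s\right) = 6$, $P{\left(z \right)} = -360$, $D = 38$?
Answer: $-246$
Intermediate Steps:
$n{\left(w,Q \right)} = 13$ ($n{\left(w,Q \right)} = 4 + 9 = 13$)
$s = 3$ ($s = 6 - 3 = 3$)
$p{\left(a \right)} = 114$ ($p{\left(a \right)} = 38 \cdot 3 = 114$)
$p{\left(n{\left(22,24 \right)} \right)} + P{\left(1883 \right)} = 114 - 360 = -246$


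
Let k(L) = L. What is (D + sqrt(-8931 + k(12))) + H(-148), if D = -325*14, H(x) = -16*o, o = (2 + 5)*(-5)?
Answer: -3990 + 3*I*sqrt(991) ≈ -3990.0 + 94.44*I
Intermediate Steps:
o = -35 (o = 7*(-5) = -35)
H(x) = 560 (H(x) = -16*(-35) = 560)
D = -4550
(D + sqrt(-8931 + k(12))) + H(-148) = (-4550 + sqrt(-8931 + 12)) + 560 = (-4550 + sqrt(-8919)) + 560 = (-4550 + 3*I*sqrt(991)) + 560 = -3990 + 3*I*sqrt(991)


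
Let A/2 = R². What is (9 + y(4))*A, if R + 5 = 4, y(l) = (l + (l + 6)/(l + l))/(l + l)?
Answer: 309/16 ≈ 19.313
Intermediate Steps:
y(l) = (l + (6 + l)/(2*l))/(2*l) (y(l) = (l + (6 + l)/((2*l)))/((2*l)) = (l + (6 + l)*(1/(2*l)))*(1/(2*l)) = (l + (6 + l)/(2*l))*(1/(2*l)) = (l + (6 + l)/(2*l))/(2*l))
R = -1 (R = -5 + 4 = -1)
A = 2 (A = 2*(-1)² = 2*1 = 2)
(9 + y(4))*A = (9 + (¼)*(6 + 4 + 2*4²)/4²)*2 = (9 + (¼)*(1/16)*(6 + 4 + 2*16))*2 = (9 + (¼)*(1/16)*(6 + 4 + 32))*2 = (9 + (¼)*(1/16)*42)*2 = (9 + 21/32)*2 = (309/32)*2 = 309/16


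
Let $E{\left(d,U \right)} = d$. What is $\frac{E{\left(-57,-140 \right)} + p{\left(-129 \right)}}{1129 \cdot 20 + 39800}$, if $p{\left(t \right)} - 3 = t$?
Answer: $- \frac{183}{62380} \approx -0.0029336$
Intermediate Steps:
$p{\left(t \right)} = 3 + t$
$\frac{E{\left(-57,-140 \right)} + p{\left(-129 \right)}}{1129 \cdot 20 + 39800} = \frac{-57 + \left(3 - 129\right)}{1129 \cdot 20 + 39800} = \frac{-57 - 126}{22580 + 39800} = - \frac{183}{62380}$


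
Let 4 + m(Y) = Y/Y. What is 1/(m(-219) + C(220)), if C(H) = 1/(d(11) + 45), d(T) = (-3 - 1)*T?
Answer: -1/2 ≈ -0.50000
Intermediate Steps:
m(Y) = -3 (m(Y) = -4 + Y/Y = -4 + 1 = -3)
d(T) = -4*T
C(H) = 1 (C(H) = 1/(-4*11 + 45) = 1/(-44 + 45) = 1/1 = 1)
1/(m(-219) + C(220)) = 1/(-3 + 1) = 1/(-2) = -1/2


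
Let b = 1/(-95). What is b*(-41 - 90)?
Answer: 131/95 ≈ 1.3789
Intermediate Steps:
b = -1/95 ≈ -0.010526
b*(-41 - 90) = -(-41 - 90)/95 = -1/95*(-131) = 131/95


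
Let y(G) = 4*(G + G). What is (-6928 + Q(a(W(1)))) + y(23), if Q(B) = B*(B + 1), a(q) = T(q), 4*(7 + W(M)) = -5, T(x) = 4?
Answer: -6724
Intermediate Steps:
W(M) = -33/4 (W(M) = -7 + (¼)*(-5) = -7 - 5/4 = -33/4)
y(G) = 8*G (y(G) = 4*(2*G) = 8*G)
a(q) = 4
Q(B) = B*(1 + B)
(-6928 + Q(a(W(1)))) + y(23) = (-6928 + 4*(1 + 4)) + 8*23 = (-6928 + 4*5) + 184 = (-6928 + 20) + 184 = -6908 + 184 = -6724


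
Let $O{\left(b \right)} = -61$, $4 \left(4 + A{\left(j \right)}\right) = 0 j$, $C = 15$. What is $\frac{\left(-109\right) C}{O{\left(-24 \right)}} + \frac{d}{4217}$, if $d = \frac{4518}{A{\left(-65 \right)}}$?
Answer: $\frac{13651791}{514474} \approx 26.535$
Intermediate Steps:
$A{\left(j \right)} = -4$ ($A{\left(j \right)} = -4 + \frac{0 j}{4} = -4 + \frac{1}{4} \cdot 0 = -4 + 0 = -4$)
$d = - \frac{2259}{2}$ ($d = \frac{4518}{-4} = 4518 \left(- \frac{1}{4}\right) = - \frac{2259}{2} \approx -1129.5$)
$\frac{\left(-109\right) C}{O{\left(-24 \right)}} + \frac{d}{4217} = \frac{\left(-109\right) 15}{-61} - \frac{2259}{2 \cdot 4217} = \left(-1635\right) \left(- \frac{1}{61}\right) - \frac{2259}{8434} = \frac{1635}{61} - \frac{2259}{8434} = \frac{13651791}{514474}$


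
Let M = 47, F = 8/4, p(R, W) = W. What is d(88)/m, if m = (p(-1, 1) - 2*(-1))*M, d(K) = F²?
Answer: 4/141 ≈ 0.028369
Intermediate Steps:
F = 2 (F = 8*(¼) = 2)
d(K) = 4 (d(K) = 2² = 4)
m = 141 (m = (1 - 2*(-1))*47 = (1 + 2)*47 = 3*47 = 141)
d(88)/m = 4/141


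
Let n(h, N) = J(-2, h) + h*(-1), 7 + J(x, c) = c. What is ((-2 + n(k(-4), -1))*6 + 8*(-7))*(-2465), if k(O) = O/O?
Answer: 271150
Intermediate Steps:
k(O) = 1
J(x, c) = -7 + c
n(h, N) = -7 (n(h, N) = (-7 + h) + h*(-1) = (-7 + h) - h = -7)
((-2 + n(k(-4), -1))*6 + 8*(-7))*(-2465) = ((-2 - 7)*6 + 8*(-7))*(-2465) = (-9*6 - 56)*(-2465) = (-54 - 56)*(-2465) = -110*(-2465) = 271150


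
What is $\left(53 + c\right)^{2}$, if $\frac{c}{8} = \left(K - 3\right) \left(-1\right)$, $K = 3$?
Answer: $2809$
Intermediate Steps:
$c = 0$ ($c = 8 \left(3 - 3\right) \left(-1\right) = 8 \cdot 0 \left(-1\right) = 8 \cdot 0 = 0$)
$\left(53 + c\right)^{2} = \left(53 + 0\right)^{2} = 53^{2} = 2809$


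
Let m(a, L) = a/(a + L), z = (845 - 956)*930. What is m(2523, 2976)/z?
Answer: -841/189220590 ≈ -4.4445e-6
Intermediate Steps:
z = -103230 (z = -111*930 = -103230)
m(a, L) = a/(L + a)
m(2523, 2976)/z = (2523/(2976 + 2523))/(-103230) = (2523/5499)*(-1/103230) = (2523*(1/5499))*(-1/103230) = (841/1833)*(-1/103230) = -841/189220590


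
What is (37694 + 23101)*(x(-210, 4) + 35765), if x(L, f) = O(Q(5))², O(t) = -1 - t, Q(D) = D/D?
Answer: 2174576355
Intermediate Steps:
Q(D) = 1
x(L, f) = 4 (x(L, f) = (-1 - 1*1)² = (-1 - 1)² = (-2)² = 4)
(37694 + 23101)*(x(-210, 4) + 35765) = (37694 + 23101)*(4 + 35765) = 60795*35769 = 2174576355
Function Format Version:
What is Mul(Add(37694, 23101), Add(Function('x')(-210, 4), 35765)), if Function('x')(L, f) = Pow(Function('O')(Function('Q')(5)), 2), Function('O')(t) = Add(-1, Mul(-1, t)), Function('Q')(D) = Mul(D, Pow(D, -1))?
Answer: 2174576355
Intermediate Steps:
Function('Q')(D) = 1
Function('x')(L, f) = 4 (Function('x')(L, f) = Pow(Add(-1, Mul(-1, 1)), 2) = Pow(Add(-1, -1), 2) = Pow(-2, 2) = 4)
Mul(Add(37694, 23101), Add(Function('x')(-210, 4), 35765)) = Mul(Add(37694, 23101), Add(4, 35765)) = Mul(60795, 35769) = 2174576355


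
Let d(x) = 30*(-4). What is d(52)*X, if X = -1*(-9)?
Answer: -1080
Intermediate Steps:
d(x) = -120
X = 9
d(52)*X = -120*9 = -1080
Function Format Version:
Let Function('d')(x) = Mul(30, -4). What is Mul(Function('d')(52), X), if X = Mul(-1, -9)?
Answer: -1080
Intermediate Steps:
Function('d')(x) = -120
X = 9
Mul(Function('d')(52), X) = Mul(-120, 9) = -1080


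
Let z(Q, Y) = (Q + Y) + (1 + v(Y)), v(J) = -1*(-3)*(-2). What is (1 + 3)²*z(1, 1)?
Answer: -48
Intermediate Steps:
v(J) = -6 (v(J) = 3*(-2) = -6)
z(Q, Y) = -5 + Q + Y (z(Q, Y) = (Q + Y) + (1 - 6) = (Q + Y) - 5 = -5 + Q + Y)
(1 + 3)²*z(1, 1) = (1 + 3)²*(-5 + 1 + 1) = 4²*(-3) = 16*(-3) = -48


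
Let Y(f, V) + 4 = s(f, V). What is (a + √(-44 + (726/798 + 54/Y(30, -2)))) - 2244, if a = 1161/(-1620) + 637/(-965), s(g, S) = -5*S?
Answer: -26001463/11580 + I*√603022/133 ≈ -2245.4 + 5.8387*I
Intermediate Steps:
Y(f, V) = -4 - 5*V
a = -15943/11580 (a = 1161*(-1/1620) + 637*(-1/965) = -43/60 - 637/965 = -15943/11580 ≈ -1.3768)
(a + √(-44 + (726/798 + 54/Y(30, -2)))) - 2244 = (-15943/11580 + √(-44 + (726/798 + 54/(-4 - 5*(-2))))) - 2244 = (-15943/11580 + √(-44 + (726*(1/798) + 54/(-4 + 10)))) - 2244 = (-15943/11580 + √(-44 + (121/133 + 54/6))) - 2244 = (-15943/11580 + √(-44 + (121/133 + 54*(⅙)))) - 2244 = (-15943/11580 + √(-44 + (121/133 + 9))) - 2244 = (-15943/11580 + √(-44 + 1318/133)) - 2244 = (-15943/11580 + √(-4534/133)) - 2244 = (-15943/11580 + I*√603022/133) - 2244 = -26001463/11580 + I*√603022/133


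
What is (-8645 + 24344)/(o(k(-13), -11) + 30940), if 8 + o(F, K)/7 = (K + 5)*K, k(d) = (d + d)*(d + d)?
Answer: 15699/31346 ≈ 0.50083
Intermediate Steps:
k(d) = 4*d**2 (k(d) = (2*d)*(2*d) = 4*d**2)
o(F, K) = -56 + 7*K*(5 + K) (o(F, K) = -56 + 7*((K + 5)*K) = -56 + 7*((5 + K)*K) = -56 + 7*(K*(5 + K)) = -56 + 7*K*(5 + K))
(-8645 + 24344)/(o(k(-13), -11) + 30940) = (-8645 + 24344)/((-56 + 7*(-11)**2 + 35*(-11)) + 30940) = 15699/((-56 + 7*121 - 385) + 30940) = 15699/((-56 + 847 - 385) + 30940) = 15699/(406 + 30940) = 15699/31346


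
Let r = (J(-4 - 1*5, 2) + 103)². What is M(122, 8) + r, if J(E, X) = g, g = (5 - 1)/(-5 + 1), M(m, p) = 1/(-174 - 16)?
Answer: 1976759/190 ≈ 10404.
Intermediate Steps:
M(m, p) = -1/190 (M(m, p) = 1/(-190) = -1/190)
g = -1 (g = 4/(-4) = 4*(-¼) = -1)
J(E, X) = -1
r = 10404 (r = (-1 + 103)² = 102² = 10404)
M(122, 8) + r = -1/190 + 10404 = 1976759/190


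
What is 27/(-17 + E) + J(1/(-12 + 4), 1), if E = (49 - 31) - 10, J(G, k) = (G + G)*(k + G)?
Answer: -103/32 ≈ -3.2188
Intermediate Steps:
J(G, k) = 2*G*(G + k) (J(G, k) = (2*G)*(G + k) = 2*G*(G + k))
E = 8 (E = 18 - 10 = 8)
27/(-17 + E) + J(1/(-12 + 4), 1) = 27/(-17 + 8) + 2*(1/(-12 + 4) + 1)/(-12 + 4) = 27/(-9) + 2*(1/(-8) + 1)/(-8) = 27*(-⅑) + 2*(-⅛)*(-⅛ + 1) = -3 + 2*(-⅛)*(7/8) = -3 - 7/32 = -103/32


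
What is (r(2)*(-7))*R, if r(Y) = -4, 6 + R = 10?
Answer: 112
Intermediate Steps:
R = 4 (R = -6 + 10 = 4)
(r(2)*(-7))*R = -4*(-7)*4 = 28*4 = 112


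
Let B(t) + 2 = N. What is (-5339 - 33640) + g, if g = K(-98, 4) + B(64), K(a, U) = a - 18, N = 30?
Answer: -39067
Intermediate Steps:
B(t) = 28 (B(t) = -2 + 30 = 28)
K(a, U) = -18 + a
g = -88 (g = (-18 - 98) + 28 = -116 + 28 = -88)
(-5339 - 33640) + g = (-5339 - 33640) - 88 = -38979 - 88 = -39067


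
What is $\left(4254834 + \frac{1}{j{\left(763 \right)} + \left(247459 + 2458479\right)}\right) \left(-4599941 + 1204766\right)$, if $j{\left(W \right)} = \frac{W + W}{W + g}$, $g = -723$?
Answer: $- \frac{260601847809102508450}{18039841} \approx -1.4446 \cdot 10^{13}$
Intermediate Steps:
$j{\left(W \right)} = \frac{2 W}{-723 + W}$ ($j{\left(W \right)} = \frac{W + W}{W - 723} = \frac{2 W}{-723 + W}$)
$\left(4254834 + \frac{1}{j{\left(763 \right)} + \left(247459 + 2458479\right)}\right) \left(-4599941 + 1204766\right) = \left(4254834 + \frac{1}{2 \cdot 763 \frac{1}{-723 + 763} + \left(247459 + 2458479\right)}\right) \left(-4599941 + 1204766\right) = \left(4254834 + \frac{1}{2 \cdot 763 \cdot \frac{1}{40} + 2705938}\right) \left(-3395175\right) = \left(4254834 + \frac{1}{\frac{763}{20} + 2705938}\right) \left(-3395175\right) = \left(4254834 + \frac{1}{\frac{54119523}{20}}\right) \left(-3395175\right) = \left(4254834 + \frac{20}{54119523}\right) \left(-3395175\right) = \frac{230269586524202}{54119523} \left(-3395175\right) = - \frac{260601847809102508450}{18039841}$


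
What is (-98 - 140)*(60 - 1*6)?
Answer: -12852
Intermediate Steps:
(-98 - 140)*(60 - 1*6) = -238*(60 - 6) = -238*54 = -12852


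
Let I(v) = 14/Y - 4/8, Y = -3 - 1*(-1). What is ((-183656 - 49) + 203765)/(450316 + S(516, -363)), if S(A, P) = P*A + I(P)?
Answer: 40120/526001 ≈ 0.076274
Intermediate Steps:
Y = -2 (Y = -3 + 1 = -2)
I(v) = -15/2 (I(v) = 14/(-2) - 4/8 = 14*(-½) - 4*⅛ = -7 - ½ = -15/2)
S(A, P) = -15/2 + A*P (S(A, P) = P*A - 15/2 = A*P - 15/2 = -15/2 + A*P)
((-183656 - 49) + 203765)/(450316 + S(516, -363)) = ((-183656 - 49) + 203765)/(450316 + (-15/2 + 516*(-363))) = (-183705 + 203765)/(450316 + (-15/2 - 187308)) = 20060/(450316 - 374631/2) = 20060/(526001/2) = 20060*(2/526001) = 40120/526001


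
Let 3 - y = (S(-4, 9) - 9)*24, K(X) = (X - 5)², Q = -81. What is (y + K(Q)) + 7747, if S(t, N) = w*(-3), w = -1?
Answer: 15290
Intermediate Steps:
S(t, N) = 3 (S(t, N) = -1*(-3) = 3)
K(X) = (-5 + X)²
y = 147 (y = 3 - (3 - 9)*24 = 3 - (-6)*24 = 3 - 1*(-144) = 3 + 144 = 147)
(y + K(Q)) + 7747 = (147 + (-5 - 81)²) + 7747 = (147 + (-86)²) + 7747 = (147 + 7396) + 7747 = 7543 + 7747 = 15290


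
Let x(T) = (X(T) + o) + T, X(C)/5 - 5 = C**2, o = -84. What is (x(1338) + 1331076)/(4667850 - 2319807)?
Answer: 10283575/2348043 ≈ 4.3796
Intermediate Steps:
X(C) = 25 + 5*C**2
x(T) = -59 + T + 5*T**2 (x(T) = ((25 + 5*T**2) - 84) + T = (-59 + 5*T**2) + T = -59 + T + 5*T**2)
(x(1338) + 1331076)/(4667850 - 2319807) = ((-59 + 1338 + 5*1338**2) + 1331076)/(4667850 - 2319807) = ((-59 + 1338 + 5*1790244) + 1331076)/2348043 = ((-59 + 1338 + 8951220) + 1331076)*(1/2348043) = (8952499 + 1331076)*(1/2348043) = 10283575*(1/2348043) = 10283575/2348043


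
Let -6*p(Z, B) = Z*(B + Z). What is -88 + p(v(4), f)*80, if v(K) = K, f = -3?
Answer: -424/3 ≈ -141.33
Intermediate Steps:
p(Z, B) = -Z*(B + Z)/6
-88 + p(v(4), f)*80 = -88 - ⅙*4*(-3 + 4)*80 = -88 - ⅙*4*1*80 = -88 - ⅔*80 = -88 - 160/3 = -424/3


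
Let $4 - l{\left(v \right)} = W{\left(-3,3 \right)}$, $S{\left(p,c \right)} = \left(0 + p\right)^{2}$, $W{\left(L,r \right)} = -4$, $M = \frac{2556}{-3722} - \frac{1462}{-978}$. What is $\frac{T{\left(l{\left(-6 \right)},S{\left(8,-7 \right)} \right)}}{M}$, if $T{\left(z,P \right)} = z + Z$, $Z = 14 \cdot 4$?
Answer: $\frac{58241856}{735449} \approx 79.192$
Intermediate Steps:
$M = \frac{735449}{910029}$ ($M = 2556 \left(- \frac{1}{3722}\right) - - \frac{731}{489} = - \frac{1278}{1861} + \frac{731}{489} = \frac{735449}{910029} \approx 0.80816$)
$S{\left(p,c \right)} = p^{2}$
$Z = 56$
$l{\left(v \right)} = 8$ ($l{\left(v \right)} = 4 - -4 = 4 + 4 = 8$)
$T{\left(z,P \right)} = 56 + z$ ($T{\left(z,P \right)} = z + 56 = 56 + z$)
$\frac{T{\left(l{\left(-6 \right)},S{\left(8,-7 \right)} \right)}}{M} = \frac{56 + 8}{\frac{735449}{910029}} = 64 \cdot \frac{910029}{735449} = \frac{58241856}{735449}$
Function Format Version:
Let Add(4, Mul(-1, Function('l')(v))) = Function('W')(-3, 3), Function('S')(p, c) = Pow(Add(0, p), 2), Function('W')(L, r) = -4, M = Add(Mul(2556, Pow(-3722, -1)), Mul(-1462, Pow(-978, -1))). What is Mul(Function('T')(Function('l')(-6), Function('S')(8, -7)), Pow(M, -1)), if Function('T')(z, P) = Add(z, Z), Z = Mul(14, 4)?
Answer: Rational(58241856, 735449) ≈ 79.192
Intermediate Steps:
M = Rational(735449, 910029) (M = Add(Mul(2556, Rational(-1, 3722)), Mul(-1462, Rational(-1, 978))) = Add(Rational(-1278, 1861), Rational(731, 489)) = Rational(735449, 910029) ≈ 0.80816)
Function('S')(p, c) = Pow(p, 2)
Z = 56
Function('l')(v) = 8 (Function('l')(v) = Add(4, Mul(-1, -4)) = Add(4, 4) = 8)
Function('T')(z, P) = Add(56, z) (Function('T')(z, P) = Add(z, 56) = Add(56, z))
Mul(Function('T')(Function('l')(-6), Function('S')(8, -7)), Pow(M, -1)) = Mul(Add(56, 8), Pow(Rational(735449, 910029), -1)) = Mul(64, Rational(910029, 735449)) = Rational(58241856, 735449)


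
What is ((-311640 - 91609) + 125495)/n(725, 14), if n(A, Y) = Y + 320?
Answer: -138877/167 ≈ -831.60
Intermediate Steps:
n(A, Y) = 320 + Y
((-311640 - 91609) + 125495)/n(725, 14) = ((-311640 - 91609) + 125495)/(320 + 14) = (-403249 + 125495)/334 = -277754*1/334 = -138877/167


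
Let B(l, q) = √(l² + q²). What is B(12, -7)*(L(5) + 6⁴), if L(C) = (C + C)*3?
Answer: 1326*√193 ≈ 18421.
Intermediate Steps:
L(C) = 6*C (L(C) = (2*C)*3 = 6*C)
B(12, -7)*(L(5) + 6⁴) = √(12² + (-7)²)*(6*5 + 6⁴) = √(144 + 49)*(30 + 1296) = √193*1326 = 1326*√193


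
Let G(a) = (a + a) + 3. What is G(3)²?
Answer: 81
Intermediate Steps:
G(a) = 3 + 2*a (G(a) = 2*a + 3 = 3 + 2*a)
G(3)² = (3 + 2*3)² = (3 + 6)² = 9² = 81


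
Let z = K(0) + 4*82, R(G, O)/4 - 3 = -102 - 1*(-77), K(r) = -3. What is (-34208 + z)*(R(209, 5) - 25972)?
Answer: 882990980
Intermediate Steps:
R(G, O) = -88 (R(G, O) = 12 + 4*(-102 - 1*(-77)) = 12 + 4*(-102 + 77) = 12 + 4*(-25) = 12 - 100 = -88)
z = 325 (z = -3 + 4*82 = -3 + 328 = 325)
(-34208 + z)*(R(209, 5) - 25972) = (-34208 + 325)*(-88 - 25972) = -33883*(-26060) = 882990980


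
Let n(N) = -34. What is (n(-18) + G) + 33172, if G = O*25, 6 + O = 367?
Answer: 42163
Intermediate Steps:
O = 361 (O = -6 + 367 = 361)
G = 9025 (G = 361*25 = 9025)
(n(-18) + G) + 33172 = (-34 + 9025) + 33172 = 8991 + 33172 = 42163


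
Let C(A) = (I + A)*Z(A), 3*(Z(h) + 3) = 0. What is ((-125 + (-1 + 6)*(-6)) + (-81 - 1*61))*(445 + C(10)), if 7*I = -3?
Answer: -865458/7 ≈ -1.2364e+5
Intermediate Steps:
I = -3/7 (I = (1/7)*(-3) = -3/7 ≈ -0.42857)
Z(h) = -3 (Z(h) = -3 + (1/3)*0 = -3 + 0 = -3)
C(A) = 9/7 - 3*A (C(A) = (-3/7 + A)*(-3) = 9/7 - 3*A)
((-125 + (-1 + 6)*(-6)) + (-81 - 1*61))*(445 + C(10)) = ((-125 + (-1 + 6)*(-6)) + (-81 - 1*61))*(445 + (9/7 - 3*10)) = ((-125 + 5*(-6)) + (-81 - 61))*(445 + (9/7 - 30)) = ((-125 - 30) - 142)*(445 - 201/7) = (-155 - 142)*(2914/7) = -297*2914/7 = -865458/7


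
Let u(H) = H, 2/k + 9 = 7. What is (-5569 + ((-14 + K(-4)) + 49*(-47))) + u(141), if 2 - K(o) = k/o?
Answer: -30973/4 ≈ -7743.3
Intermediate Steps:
k = -1 (k = 2/(-9 + 7) = 2/(-2) = 2*(-1/2) = -1)
K(o) = 2 + 1/o (K(o) = 2 - (-1)/o = 2 + 1/o)
(-5569 + ((-14 + K(-4)) + 49*(-47))) + u(141) = (-5569 + ((-14 + (2 + 1/(-4))) + 49*(-47))) + 141 = (-5569 + ((-14 + (2 - 1/4)) - 2303)) + 141 = (-5569 + ((-14 + 7/4) - 2303)) + 141 = (-5569 + (-49/4 - 2303)) + 141 = (-5569 - 9261/4) + 141 = -31537/4 + 141 = -30973/4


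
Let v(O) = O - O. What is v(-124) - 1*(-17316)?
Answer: 17316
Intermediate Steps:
v(O) = 0
v(-124) - 1*(-17316) = 0 - 1*(-17316) = 0 + 17316 = 17316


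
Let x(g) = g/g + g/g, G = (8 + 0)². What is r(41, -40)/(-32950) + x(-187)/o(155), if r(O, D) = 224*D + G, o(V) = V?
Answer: 144478/510725 ≈ 0.28289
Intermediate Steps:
G = 64 (G = 8² = 64)
x(g) = 2 (x(g) = 1 + 1 = 2)
r(O, D) = 64 + 224*D (r(O, D) = 224*D + 64 = 64 + 224*D)
r(41, -40)/(-32950) + x(-187)/o(155) = (64 + 224*(-40))/(-32950) + 2/155 = (64 - 8960)*(-1/32950) + 2*(1/155) = -8896*(-1/32950) + 2/155 = 4448/16475 + 2/155 = 144478/510725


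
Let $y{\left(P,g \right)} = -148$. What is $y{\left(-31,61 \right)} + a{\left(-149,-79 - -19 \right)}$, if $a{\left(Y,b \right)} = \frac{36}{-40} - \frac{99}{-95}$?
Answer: $- \frac{28093}{190} \approx -147.86$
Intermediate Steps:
$a{\left(Y,b \right)} = \frac{27}{190}$ ($a{\left(Y,b \right)} = 36 \left(- \frac{1}{40}\right) - - \frac{99}{95} = - \frac{9}{10} + \frac{99}{95} = \frac{27}{190}$)
$y{\left(-31,61 \right)} + a{\left(-149,-79 - -19 \right)} = -148 + \frac{27}{190} = - \frac{28093}{190}$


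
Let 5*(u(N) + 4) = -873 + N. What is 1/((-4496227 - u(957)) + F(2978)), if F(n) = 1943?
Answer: -5/22471484 ≈ -2.2250e-7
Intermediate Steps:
u(N) = -893/5 + N/5 (u(N) = -4 + (-873 + N)/5 = -4 + (-873/5 + N/5) = -893/5 + N/5)
1/((-4496227 - u(957)) + F(2978)) = 1/((-4496227 - (-893/5 + (⅕)*957)) + 1943) = 1/((-4496227 - (-893/5 + 957/5)) + 1943) = 1/((-4496227 - 1*64/5) + 1943) = 1/((-4496227 - 64/5) + 1943) = 1/(-22481199/5 + 1943) = 1/(-22471484/5) = -5/22471484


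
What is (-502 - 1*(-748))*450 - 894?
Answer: 109806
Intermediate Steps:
(-502 - 1*(-748))*450 - 894 = (-502 + 748)*450 - 894 = 246*450 - 894 = 110700 - 894 = 109806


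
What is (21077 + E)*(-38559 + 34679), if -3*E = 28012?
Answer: -136649720/3 ≈ -4.5550e+7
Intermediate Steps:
E = -28012/3 (E = -⅓*28012 = -28012/3 ≈ -9337.3)
(21077 + E)*(-38559 + 34679) = (21077 - 28012/3)*(-38559 + 34679) = (35219/3)*(-3880) = -136649720/3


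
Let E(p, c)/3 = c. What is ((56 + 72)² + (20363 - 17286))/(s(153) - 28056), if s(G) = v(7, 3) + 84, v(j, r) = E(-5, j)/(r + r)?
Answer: -38922/55937 ≈ -0.69582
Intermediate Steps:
E(p, c) = 3*c
v(j, r) = 3*j/(2*r) (v(j, r) = (3*j)/(r + r) = (3*j)/((2*r)) = (3*j)*(1/(2*r)) = 3*j/(2*r))
s(G) = 175/2 (s(G) = (3/2)*7/3 + 84 = (3/2)*7*(⅓) + 84 = 7/2 + 84 = 175/2)
((56 + 72)² + (20363 - 17286))/(s(153) - 28056) = ((56 + 72)² + (20363 - 17286))/(175/2 - 28056) = (128² + 3077)/(-55937/2) = (16384 + 3077)*(-2/55937) = 19461*(-2/55937) = -38922/55937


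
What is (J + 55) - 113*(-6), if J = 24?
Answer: 757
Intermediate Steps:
(J + 55) - 113*(-6) = (24 + 55) - 113*(-6) = 79 + 678 = 757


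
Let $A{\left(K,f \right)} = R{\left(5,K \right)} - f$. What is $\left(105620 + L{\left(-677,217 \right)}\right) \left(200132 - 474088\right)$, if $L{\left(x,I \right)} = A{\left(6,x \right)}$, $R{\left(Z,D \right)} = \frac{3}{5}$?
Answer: $- \frac{145604326528}{5} \approx -2.9121 \cdot 10^{10}$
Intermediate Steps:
$R{\left(Z,D \right)} = \frac{3}{5}$ ($R{\left(Z,D \right)} = 3 \cdot \frac{1}{5} = \frac{3}{5}$)
$A{\left(K,f \right)} = \frac{3}{5} - f$
$L{\left(x,I \right)} = \frac{3}{5} - x$
$\left(105620 + L{\left(-677,217 \right)}\right) \left(200132 - 474088\right) = \left(105620 + \left(\frac{3}{5} - -677\right)\right) \left(200132 - 474088\right) = \left(105620 + \left(\frac{3}{5} + 677\right)\right) \left(-273956\right) = \left(105620 + \frac{3388}{5}\right) \left(-273956\right) = \frac{531488}{5} \left(-273956\right) = - \frac{145604326528}{5}$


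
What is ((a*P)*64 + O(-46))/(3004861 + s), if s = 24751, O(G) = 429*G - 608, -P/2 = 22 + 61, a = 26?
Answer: -148283/1514806 ≈ -0.097889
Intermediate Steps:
P = -166 (P = -2*(22 + 61) = -2*83 = -166)
O(G) = -608 + 429*G
((a*P)*64 + O(-46))/(3004861 + s) = ((26*(-166))*64 + (-608 + 429*(-46)))/(3004861 + 24751) = (-4316*64 + (-608 - 19734))/3029612 = (-276224 - 20342)*(1/3029612) = -296566*1/3029612 = -148283/1514806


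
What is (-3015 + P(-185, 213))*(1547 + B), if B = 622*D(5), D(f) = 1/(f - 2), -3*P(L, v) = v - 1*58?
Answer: -48419600/9 ≈ -5.3800e+6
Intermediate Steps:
P(L, v) = 58/3 - v/3 (P(L, v) = -(v - 1*58)/3 = -(v - 58)/3 = -(-58 + v)/3 = 58/3 - v/3)
D(f) = 1/(-2 + f)
B = 622/3 (B = 622/(-2 + 5) = 622/3 ≈ 207.33)
(-3015 + P(-185, 213))*(1547 + B) = (-3015 + (58/3 - ⅓*213))*(1547 + 622/3) = (-3015 + (58/3 - 71))*(5263/3) = (-3015 - 155/3)*(5263/3) = -9200/3*5263/3 = -48419600/9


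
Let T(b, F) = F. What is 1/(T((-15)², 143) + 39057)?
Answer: 1/39200 ≈ 2.5510e-5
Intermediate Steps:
1/(T((-15)², 143) + 39057) = 1/(143 + 39057) = 1/39200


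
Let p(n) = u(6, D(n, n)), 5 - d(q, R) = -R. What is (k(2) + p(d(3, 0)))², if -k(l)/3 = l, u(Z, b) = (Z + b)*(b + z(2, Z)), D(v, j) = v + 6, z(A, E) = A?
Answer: 46225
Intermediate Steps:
D(v, j) = 6 + v
d(q, R) = 5 + R (d(q, R) = 5 - (-1)*R = 5 + R)
u(Z, b) = (2 + b)*(Z + b) (u(Z, b) = (Z + b)*(b + 2) = (Z + b)*(2 + b) = (2 + b)*(Z + b))
k(l) = -3*l
p(n) = 60 + (6 + n)² + 8*n (p(n) = (6 + n)² + 2*6 + 2*(6 + n) + 6*(6 + n) = (6 + n)² + 12 + (12 + 2*n) + (36 + 6*n) = 60 + (6 + n)² + 8*n)
(k(2) + p(d(3, 0)))² = (-3*2 + (96 + (5 + 0)² + 20*(5 + 0)))² = (-6 + (96 + 5² + 20*5))² = (-6 + (96 + 25 + 100))² = (-6 + 221)² = 215² = 46225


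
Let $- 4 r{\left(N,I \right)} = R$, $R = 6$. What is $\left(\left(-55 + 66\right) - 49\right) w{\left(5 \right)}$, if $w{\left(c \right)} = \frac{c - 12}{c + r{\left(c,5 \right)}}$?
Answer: $76$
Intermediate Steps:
$r{\left(N,I \right)} = - \frac{3}{2}$ ($r{\left(N,I \right)} = \left(- \frac{1}{4}\right) 6 = - \frac{3}{2}$)
$w{\left(c \right)} = \frac{-12 + c}{- \frac{3}{2} + c}$ ($w{\left(c \right)} = \frac{c - 12}{c - \frac{3}{2}} = \frac{-12 + c}{- \frac{3}{2} + c}$)
$\left(\left(-55 + 66\right) - 49\right) w{\left(5 \right)} = \left(\left(-55 + 66\right) - 49\right) \frac{2 \left(-12 + 5\right)}{-3 + 2 \cdot 5} = \left(11 - 49\right) 2 \frac{1}{-3 + 10} \left(-7\right) = - 38 \cdot 2 \cdot \frac{1}{7} \left(-7\right) = \left(-38\right) \left(-2\right) = 76$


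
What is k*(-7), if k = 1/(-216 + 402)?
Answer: -7/186 ≈ -0.037634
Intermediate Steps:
k = 1/186 ≈ 0.0053763
k*(-7) = (1/186)*(-7) = -7/186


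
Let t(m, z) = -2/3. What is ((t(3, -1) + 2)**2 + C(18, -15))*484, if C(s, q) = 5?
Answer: 29524/9 ≈ 3280.4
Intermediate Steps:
t(m, z) = -2/3 (t(m, z) = -2*1/3 = -2/3)
((t(3, -1) + 2)**2 + C(18, -15))*484 = ((-2/3 + 2)**2 + 5)*484 = ((4/3)**2 + 5)*484 = (16/9 + 5)*484 = (61/9)*484 = 29524/9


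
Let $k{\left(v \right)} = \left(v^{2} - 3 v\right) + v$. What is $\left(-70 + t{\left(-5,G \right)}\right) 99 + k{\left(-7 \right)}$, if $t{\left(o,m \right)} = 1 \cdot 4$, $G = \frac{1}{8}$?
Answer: $-6471$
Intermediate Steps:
$G = \frac{1}{8} \approx 0.125$
$k{\left(v \right)} = v^{2} - 2 v$
$t{\left(o,m \right)} = 4$
$\left(-70 + t{\left(-5,G \right)}\right) 99 + k{\left(-7 \right)} = \left(-70 + 4\right) 99 - 7 \left(-2 - 7\right) = \left(-66\right) 99 - -63 = -6534 + 63 = -6471$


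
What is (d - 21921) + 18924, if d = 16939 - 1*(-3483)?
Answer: 17425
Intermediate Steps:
d = 20422 (d = 16939 + 3483 = 20422)
(d - 21921) + 18924 = (20422 - 21921) + 18924 = -1499 + 18924 = 17425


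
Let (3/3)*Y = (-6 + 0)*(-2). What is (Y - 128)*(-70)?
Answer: 8120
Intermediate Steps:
Y = 12 (Y = (-6 + 0)*(-2) = -6*(-2) = 12)
(Y - 128)*(-70) = (12 - 128)*(-70) = -116*(-70) = 8120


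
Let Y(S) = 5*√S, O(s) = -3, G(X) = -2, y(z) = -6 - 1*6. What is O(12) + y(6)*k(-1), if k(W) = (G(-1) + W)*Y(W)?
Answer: -3 + 180*I ≈ -3.0 + 180.0*I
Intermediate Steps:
y(z) = -12 (y(z) = -6 - 6 = -12)
k(W) = 5*√W*(-2 + W) (k(W) = (-2 + W)*(5*√W) = 5*√W*(-2 + W))
O(12) + y(6)*k(-1) = -3 - 60*√(-1)*(-2 - 1) = -3 - 60*I*(-3) = -3 - (-180)*I = -3 + 180*I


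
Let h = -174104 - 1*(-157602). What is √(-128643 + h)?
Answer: I*√145145 ≈ 380.98*I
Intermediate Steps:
h = -16502 (h = -174104 + 157602 = -16502)
√(-128643 + h) = √(-128643 - 16502) = √(-145145) = I*√145145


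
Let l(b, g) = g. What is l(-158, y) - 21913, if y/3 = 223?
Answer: -21244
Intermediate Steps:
y = 669 (y = 3*223 = 669)
l(-158, y) - 21913 = 669 - 21913 = -21244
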